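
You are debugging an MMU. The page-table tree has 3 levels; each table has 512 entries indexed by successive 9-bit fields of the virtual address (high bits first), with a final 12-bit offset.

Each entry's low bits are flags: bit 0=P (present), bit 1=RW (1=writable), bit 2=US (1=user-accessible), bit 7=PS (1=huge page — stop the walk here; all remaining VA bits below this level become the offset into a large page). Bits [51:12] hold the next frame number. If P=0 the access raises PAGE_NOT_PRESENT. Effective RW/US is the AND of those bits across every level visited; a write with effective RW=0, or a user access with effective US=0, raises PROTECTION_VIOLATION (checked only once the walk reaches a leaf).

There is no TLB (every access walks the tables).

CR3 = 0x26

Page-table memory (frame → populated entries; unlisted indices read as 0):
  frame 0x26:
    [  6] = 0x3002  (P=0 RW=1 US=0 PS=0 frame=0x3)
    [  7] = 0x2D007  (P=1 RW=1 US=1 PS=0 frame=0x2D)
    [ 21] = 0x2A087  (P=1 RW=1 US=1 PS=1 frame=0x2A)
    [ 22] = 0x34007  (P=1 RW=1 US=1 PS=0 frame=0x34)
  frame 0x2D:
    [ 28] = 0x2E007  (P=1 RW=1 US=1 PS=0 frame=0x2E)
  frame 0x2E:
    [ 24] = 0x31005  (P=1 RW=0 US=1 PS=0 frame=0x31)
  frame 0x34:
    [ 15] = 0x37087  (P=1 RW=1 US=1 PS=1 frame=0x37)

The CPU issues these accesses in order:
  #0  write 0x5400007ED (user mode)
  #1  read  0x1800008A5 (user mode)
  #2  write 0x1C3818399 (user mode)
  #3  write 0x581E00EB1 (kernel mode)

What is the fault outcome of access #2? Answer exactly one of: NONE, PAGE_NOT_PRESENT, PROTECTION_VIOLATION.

Per-access translation:
#0 VA=0x5400007ED (w,user):
  [0] read 0x26 idx=21: raw=0x2A087 flags P=1 W=1 U=1 S=1
  → PA=0x2A7ED (huge @L0)  (1 entries read)
#1 VA=0x1800008A5 (r,user):
  [0] read 0x26 idx=6: raw=0x3002 flags P=0 W=1 U=0 S=0
  ✗ PAGE_NOT_PRESENT  [1 reads]
#2 VA=0x1C3818399 (w,user):
  [0] read 0x26 idx=7: raw=0x2D007 flags P=1 W=1 U=1 S=0
  [1] read 0x2D idx=28: raw=0x2E007 flags P=1 W=1 U=1 S=0
  [2] read 0x2E idx=24: raw=0x31005 flags P=1 W=0 U=1 S=0
  ✗ PROTECTION_VIOLATION  [3 reads]
#3 VA=0x581E00EB1 (w,kernel):
  [0] read 0x26 idx=22: raw=0x34007 flags P=1 W=1 U=1 S=0
  [1] read 0x34 idx=15: raw=0x37087 flags P=1 W=1 U=1 S=1
  → PA=0x37EB1 (huge @L1)  (2 entries read)

Access #2 fault: PROTECTION_VIOLATION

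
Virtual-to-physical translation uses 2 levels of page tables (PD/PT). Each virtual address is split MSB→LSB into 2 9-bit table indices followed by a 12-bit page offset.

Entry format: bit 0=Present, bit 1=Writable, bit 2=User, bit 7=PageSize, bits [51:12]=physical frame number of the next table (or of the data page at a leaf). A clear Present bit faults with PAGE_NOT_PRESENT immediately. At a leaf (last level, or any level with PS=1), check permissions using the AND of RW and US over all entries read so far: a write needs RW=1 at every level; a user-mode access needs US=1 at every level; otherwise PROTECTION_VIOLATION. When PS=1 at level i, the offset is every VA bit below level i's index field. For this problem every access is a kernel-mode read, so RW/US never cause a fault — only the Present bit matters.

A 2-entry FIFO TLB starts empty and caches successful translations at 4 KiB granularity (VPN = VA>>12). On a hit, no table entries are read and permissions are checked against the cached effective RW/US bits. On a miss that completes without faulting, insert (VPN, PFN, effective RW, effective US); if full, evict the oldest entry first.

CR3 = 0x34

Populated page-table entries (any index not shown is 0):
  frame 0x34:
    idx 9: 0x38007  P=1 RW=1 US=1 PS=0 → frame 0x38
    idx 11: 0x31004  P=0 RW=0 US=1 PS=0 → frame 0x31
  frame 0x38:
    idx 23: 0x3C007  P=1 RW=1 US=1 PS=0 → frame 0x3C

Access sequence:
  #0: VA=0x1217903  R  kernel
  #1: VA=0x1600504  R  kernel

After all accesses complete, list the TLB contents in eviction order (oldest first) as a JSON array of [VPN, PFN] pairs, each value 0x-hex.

Per-access translation:
#0 VA=0x1217903 (r,kernel):
  L0: frame=0x34 idx=9 entry=0x38007 [P=1 RW=1 US=1 PS=0]
  L1: frame=0x38 idx=23 entry=0x3C007 [P=1 RW=1 US=1 PS=0]
  ⇒ phys 0x3C903  [2 reads]
#1 VA=0x1600504 (r,kernel):
  L0: frame=0x34 idx=11 entry=0x31004 [P=0 RW=0 US=1 PS=0]
  ✗ PAGE_NOT_PRESENT  [1 reads]

TLB: [["0x1217", "0x3C"]]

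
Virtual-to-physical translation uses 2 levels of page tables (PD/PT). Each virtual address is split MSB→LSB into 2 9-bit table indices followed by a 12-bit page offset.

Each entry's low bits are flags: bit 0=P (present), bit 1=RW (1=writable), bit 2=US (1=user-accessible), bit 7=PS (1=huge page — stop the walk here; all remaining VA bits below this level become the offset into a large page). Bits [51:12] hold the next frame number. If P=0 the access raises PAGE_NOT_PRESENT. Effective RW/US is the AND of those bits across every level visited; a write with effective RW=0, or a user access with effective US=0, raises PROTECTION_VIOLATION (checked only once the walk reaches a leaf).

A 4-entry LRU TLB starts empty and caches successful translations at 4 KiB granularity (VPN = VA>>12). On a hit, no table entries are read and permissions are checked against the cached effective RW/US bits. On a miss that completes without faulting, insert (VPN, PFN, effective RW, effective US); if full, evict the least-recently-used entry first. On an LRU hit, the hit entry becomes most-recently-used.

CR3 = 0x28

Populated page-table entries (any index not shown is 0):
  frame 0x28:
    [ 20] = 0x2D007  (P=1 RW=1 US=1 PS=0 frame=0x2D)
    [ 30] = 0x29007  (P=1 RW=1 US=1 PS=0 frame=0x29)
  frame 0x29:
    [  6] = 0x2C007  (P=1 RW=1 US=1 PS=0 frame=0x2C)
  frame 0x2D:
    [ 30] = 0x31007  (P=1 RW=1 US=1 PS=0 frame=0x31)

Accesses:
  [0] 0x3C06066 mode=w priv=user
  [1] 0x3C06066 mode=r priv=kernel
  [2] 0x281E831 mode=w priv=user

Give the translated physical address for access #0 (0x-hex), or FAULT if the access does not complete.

Trace:
#0 VA=0x3C06066 (w,user):
  lvl0: tbl 0x28, slot 30 ⇒ 0x29007 (P1/RW1/US1/PS0)
  lvl1: tbl 0x29, slot 6 ⇒ 0x2C007 (P1/RW1/US1/PS0)
  ✓ 0x2C066  — 2 lookups
#1 VA=0x3C06066 (r,kernel):
  TLB hit vpn=0x3C06 → PA=0x2C066
#2 VA=0x281E831 (w,user):
  lvl0: tbl 0x28, slot 20 ⇒ 0x2D007 (P1/RW1/US1/PS0)
  lvl1: tbl 0x2D, slot 30 ⇒ 0x31007 (P1/RW1/US1/PS0)
  ✓ 0x31831  — 2 lookups

Access #0 PA: 0x2C066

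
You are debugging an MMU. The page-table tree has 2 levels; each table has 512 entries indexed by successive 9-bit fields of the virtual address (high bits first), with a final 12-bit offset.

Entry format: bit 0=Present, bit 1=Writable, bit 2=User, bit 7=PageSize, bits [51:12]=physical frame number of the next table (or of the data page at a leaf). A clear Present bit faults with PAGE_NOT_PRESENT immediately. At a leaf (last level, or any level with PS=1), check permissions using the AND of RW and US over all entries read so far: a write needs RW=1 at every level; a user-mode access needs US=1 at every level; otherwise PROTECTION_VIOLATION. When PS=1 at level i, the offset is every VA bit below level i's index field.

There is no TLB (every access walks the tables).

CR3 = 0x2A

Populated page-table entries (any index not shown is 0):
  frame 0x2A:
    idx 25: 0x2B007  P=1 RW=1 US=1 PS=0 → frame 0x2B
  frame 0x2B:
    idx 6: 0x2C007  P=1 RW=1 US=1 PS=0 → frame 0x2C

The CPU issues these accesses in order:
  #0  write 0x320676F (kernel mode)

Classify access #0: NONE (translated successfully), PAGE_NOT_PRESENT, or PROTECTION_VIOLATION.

Per-access translation:
#0 VA=0x320676F (w,kernel):
  L0: frame=0x2A idx=25 entry=0x2B007 [P=1 RW=1 US=1 PS=0]
  L1: frame=0x2B idx=6 entry=0x2C007 [P=1 RW=1 US=1 PS=0]
  → PA=0x2C76F  (2 entries read)

Access #0 fault: NONE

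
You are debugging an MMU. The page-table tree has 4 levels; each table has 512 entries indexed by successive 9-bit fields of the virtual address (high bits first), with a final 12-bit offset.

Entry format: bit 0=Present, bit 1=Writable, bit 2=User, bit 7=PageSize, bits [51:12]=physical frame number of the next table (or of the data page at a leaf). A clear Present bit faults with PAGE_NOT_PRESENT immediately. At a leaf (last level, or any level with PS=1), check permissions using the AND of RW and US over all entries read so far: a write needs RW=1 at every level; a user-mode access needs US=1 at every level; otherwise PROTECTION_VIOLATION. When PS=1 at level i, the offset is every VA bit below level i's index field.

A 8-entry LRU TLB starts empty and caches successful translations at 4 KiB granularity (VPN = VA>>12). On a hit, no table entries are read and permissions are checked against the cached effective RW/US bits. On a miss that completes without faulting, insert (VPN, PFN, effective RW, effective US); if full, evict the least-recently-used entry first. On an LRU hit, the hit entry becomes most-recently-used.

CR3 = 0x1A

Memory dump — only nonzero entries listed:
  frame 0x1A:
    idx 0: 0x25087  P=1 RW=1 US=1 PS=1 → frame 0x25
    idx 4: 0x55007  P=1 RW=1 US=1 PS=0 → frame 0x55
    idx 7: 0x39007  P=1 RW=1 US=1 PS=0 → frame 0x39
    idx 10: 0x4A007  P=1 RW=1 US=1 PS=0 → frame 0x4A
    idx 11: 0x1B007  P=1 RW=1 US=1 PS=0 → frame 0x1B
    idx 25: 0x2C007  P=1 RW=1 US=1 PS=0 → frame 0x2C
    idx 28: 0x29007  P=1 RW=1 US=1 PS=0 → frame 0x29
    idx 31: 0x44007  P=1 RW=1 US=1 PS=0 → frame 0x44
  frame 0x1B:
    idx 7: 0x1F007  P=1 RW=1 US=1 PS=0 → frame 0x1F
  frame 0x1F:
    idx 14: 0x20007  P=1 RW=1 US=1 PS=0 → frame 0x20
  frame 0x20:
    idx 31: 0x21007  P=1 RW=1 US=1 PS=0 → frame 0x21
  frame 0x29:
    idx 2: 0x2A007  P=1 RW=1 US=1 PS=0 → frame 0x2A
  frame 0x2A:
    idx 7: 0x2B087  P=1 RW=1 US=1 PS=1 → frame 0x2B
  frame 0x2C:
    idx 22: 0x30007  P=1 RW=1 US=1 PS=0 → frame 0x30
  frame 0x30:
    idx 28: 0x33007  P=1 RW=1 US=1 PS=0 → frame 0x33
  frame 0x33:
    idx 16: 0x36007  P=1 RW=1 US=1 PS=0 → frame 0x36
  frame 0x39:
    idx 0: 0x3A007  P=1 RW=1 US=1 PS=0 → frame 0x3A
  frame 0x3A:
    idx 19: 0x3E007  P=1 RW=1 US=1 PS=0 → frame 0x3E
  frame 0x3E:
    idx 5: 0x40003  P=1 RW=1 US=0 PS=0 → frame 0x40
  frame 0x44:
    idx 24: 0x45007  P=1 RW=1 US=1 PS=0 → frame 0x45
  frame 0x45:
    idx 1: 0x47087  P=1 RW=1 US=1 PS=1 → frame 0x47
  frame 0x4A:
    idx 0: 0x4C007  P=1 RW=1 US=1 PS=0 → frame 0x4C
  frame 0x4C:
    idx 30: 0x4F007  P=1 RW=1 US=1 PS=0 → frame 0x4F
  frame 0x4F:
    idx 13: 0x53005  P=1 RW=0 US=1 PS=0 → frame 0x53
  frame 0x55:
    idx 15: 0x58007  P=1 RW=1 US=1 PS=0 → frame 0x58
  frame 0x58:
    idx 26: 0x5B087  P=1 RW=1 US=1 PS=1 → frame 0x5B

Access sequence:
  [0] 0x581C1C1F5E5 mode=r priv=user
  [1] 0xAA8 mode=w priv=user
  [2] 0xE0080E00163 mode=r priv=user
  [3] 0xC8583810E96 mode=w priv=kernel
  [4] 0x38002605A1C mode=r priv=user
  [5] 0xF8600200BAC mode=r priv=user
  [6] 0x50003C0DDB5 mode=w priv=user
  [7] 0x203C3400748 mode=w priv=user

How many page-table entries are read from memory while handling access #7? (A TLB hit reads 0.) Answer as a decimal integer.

Per-access translation:
#0 VA=0x581C1C1F5E5 (r,user):
  [0] read 0x1A idx=11: raw=0x1B007 flags P=1 W=1 U=1 S=0
  [1] read 0x1B idx=7: raw=0x1F007 flags P=1 W=1 U=1 S=0
  [2] read 0x1F idx=14: raw=0x20007 flags P=1 W=1 U=1 S=0
  [3] read 0x20 idx=31: raw=0x21007 flags P=1 W=1 U=1 S=0
  ⇒ phys 0x215E5  [4 reads]
#1 VA=0xAA8 (w,user):
  [0] read 0x1A idx=0: raw=0x25087 flags P=1 W=1 U=1 S=1
  ⇒ phys 0x25AA8 (huge @L0)  [1 reads]
#2 VA=0xE0080E00163 (r,user):
  [0] read 0x1A idx=28: raw=0x29007 flags P=1 W=1 U=1 S=0
  [1] read 0x29 idx=2: raw=0x2A007 flags P=1 W=1 U=1 S=0
  [2] read 0x2A idx=7: raw=0x2B087 flags P=1 W=1 U=1 S=1
  ⇒ phys 0x2B163 (huge @L2)  [3 reads]
#3 VA=0xC8583810E96 (w,kernel):
  [0] read 0x1A idx=25: raw=0x2C007 flags P=1 W=1 U=1 S=0
  [1] read 0x2C idx=22: raw=0x30007 flags P=1 W=1 U=1 S=0
  [2] read 0x30 idx=28: raw=0x33007 flags P=1 W=1 U=1 S=0
  [3] read 0x33 idx=16: raw=0x36007 flags P=1 W=1 U=1 S=0
  ⇒ phys 0x36E96  [4 reads]
#4 VA=0x38002605A1C (r,user):
  [0] read 0x1A idx=7: raw=0x39007 flags P=1 W=1 U=1 S=0
  [1] read 0x39 idx=0: raw=0x3A007 flags P=1 W=1 U=1 S=0
  [2] read 0x3A idx=19: raw=0x3E007 flags P=1 W=1 U=1 S=0
  [3] read 0x3E idx=5: raw=0x40003 flags P=1 W=1 U=0 S=0
  ✗ PROTECTION_VIOLATION  [4 reads]
#5 VA=0xF8600200BAC (r,user):
  [0] read 0x1A idx=31: raw=0x44007 flags P=1 W=1 U=1 S=0
  [1] read 0x44 idx=24: raw=0x45007 flags P=1 W=1 U=1 S=0
  [2] read 0x45 idx=1: raw=0x47087 flags P=1 W=1 U=1 S=1
  ⇒ phys 0x47BAC (huge @L2)  [3 reads]
#6 VA=0x50003C0DDB5 (w,user):
  [0] read 0x1A idx=10: raw=0x4A007 flags P=1 W=1 U=1 S=0
  [1] read 0x4A idx=0: raw=0x4C007 flags P=1 W=1 U=1 S=0
  [2] read 0x4C idx=30: raw=0x4F007 flags P=1 W=1 U=1 S=0
  [3] read 0x4F idx=13: raw=0x53005 flags P=1 W=0 U=1 S=0
  ✗ PROTECTION_VIOLATION  [4 reads]
#7 VA=0x203C3400748 (w,user):
  [0] read 0x1A idx=4: raw=0x55007 flags P=1 W=1 U=1 S=0
  [1] read 0x55 idx=15: raw=0x58007 flags P=1 W=1 U=1 S=0
  [2] read 0x58 idx=26: raw=0x5B087 flags P=1 W=1 U=1 S=1
  ⇒ phys 0x5B748 (huge @L2)  [3 reads]

Entries read for #7: 3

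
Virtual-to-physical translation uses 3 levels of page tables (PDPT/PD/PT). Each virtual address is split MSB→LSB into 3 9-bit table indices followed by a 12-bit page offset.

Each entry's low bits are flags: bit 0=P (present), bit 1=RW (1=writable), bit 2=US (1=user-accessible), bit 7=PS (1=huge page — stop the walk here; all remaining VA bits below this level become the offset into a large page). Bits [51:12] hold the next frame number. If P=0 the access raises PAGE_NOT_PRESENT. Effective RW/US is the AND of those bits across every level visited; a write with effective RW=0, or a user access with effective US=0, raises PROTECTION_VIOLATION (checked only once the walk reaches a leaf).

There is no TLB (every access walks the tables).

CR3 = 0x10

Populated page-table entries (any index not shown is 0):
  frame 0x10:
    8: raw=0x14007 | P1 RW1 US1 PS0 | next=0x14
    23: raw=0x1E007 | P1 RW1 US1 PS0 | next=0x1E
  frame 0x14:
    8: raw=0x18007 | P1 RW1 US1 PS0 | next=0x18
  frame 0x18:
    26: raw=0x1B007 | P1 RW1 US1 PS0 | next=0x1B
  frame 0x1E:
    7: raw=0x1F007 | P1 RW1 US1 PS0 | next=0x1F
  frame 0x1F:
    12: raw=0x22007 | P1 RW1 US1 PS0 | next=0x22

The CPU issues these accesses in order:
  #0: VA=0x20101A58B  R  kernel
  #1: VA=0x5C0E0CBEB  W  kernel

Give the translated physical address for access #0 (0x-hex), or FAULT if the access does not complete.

Per-access translation:
#0 VA=0x20101A58B (r,kernel):
  L0: frame=0x10 idx=8 entry=0x14007 [P=1 RW=1 US=1 PS=0]
  L1: frame=0x14 idx=8 entry=0x18007 [P=1 RW=1 US=1 PS=0]
  L2: frame=0x18 idx=26 entry=0x1B007 [P=1 RW=1 US=1 PS=0]
  → PA=0x1B58B  (3 entries read)
#1 VA=0x5C0E0CBEB (w,kernel):
  L0: frame=0x10 idx=23 entry=0x1E007 [P=1 RW=1 US=1 PS=0]
  L1: frame=0x1E idx=7 entry=0x1F007 [P=1 RW=1 US=1 PS=0]
  L2: frame=0x1F idx=12 entry=0x22007 [P=1 RW=1 US=1 PS=0]
  → PA=0x22BEB  (3 entries read)

Access #0 PA: 0x1B58B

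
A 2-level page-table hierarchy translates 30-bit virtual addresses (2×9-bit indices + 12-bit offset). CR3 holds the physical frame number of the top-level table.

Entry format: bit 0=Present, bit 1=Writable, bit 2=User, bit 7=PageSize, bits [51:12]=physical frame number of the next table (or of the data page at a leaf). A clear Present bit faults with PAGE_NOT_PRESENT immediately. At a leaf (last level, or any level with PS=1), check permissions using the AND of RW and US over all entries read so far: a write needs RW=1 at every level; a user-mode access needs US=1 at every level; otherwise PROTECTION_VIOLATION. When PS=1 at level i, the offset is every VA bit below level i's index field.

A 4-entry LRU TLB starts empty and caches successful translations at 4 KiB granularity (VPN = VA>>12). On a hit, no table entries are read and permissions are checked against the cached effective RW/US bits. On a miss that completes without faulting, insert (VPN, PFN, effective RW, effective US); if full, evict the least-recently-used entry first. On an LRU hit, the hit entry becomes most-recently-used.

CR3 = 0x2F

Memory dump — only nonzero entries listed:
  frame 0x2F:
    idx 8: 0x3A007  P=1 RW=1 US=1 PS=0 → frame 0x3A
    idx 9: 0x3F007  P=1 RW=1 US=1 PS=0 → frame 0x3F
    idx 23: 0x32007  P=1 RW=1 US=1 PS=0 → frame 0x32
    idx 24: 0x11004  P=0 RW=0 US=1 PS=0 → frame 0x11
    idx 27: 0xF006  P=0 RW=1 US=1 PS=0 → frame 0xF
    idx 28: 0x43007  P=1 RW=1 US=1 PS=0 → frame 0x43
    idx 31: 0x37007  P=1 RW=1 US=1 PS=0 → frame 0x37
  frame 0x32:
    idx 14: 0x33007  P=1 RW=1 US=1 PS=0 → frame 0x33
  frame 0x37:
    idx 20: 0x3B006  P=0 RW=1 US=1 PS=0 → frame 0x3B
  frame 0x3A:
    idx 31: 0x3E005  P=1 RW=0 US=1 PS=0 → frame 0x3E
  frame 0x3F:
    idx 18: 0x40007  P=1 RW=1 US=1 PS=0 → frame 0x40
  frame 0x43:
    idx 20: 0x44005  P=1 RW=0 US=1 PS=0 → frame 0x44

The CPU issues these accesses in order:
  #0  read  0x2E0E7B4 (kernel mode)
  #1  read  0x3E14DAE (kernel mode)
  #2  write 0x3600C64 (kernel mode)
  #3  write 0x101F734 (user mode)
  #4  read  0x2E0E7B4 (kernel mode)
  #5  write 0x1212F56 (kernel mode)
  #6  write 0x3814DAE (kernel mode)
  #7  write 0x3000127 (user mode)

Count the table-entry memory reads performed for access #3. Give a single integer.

Walk each access:
#0 VA=0x2E0E7B4 (r,kernel):
  [0] read 0x2F idx=23: raw=0x32007 flags P=1 W=1 U=1 S=0
  [1] read 0x32 idx=14: raw=0x33007 flags P=1 W=1 U=1 S=0
  ⇒ phys 0x337B4  [2 reads]
#1 VA=0x3E14DAE (r,kernel):
  [0] read 0x2F idx=31: raw=0x37007 flags P=1 W=1 U=1 S=0
  [1] read 0x37 idx=20: raw=0x3B006 flags P=0 W=1 U=1 S=0
  → PAGE_NOT_PRESENT  (2 entries read)
#2 VA=0x3600C64 (w,kernel):
  [0] read 0x2F idx=27: raw=0xF006 flags P=0 W=1 U=1 S=0
  → PAGE_NOT_PRESENT  (1 entries read)
#3 VA=0x101F734 (w,user):
  [0] read 0x2F idx=8: raw=0x3A007 flags P=1 W=1 U=1 S=0
  [1] read 0x3A idx=31: raw=0x3E005 flags P=1 W=0 U=1 S=0
  → PROTECTION_VIOLATION  (2 entries read)
#4 VA=0x2E0E7B4 (r,kernel):
  TLB hit vpn=0x2E0E → PA=0x337B4
#5 VA=0x1212F56 (w,kernel):
  [0] read 0x2F idx=9: raw=0x3F007 flags P=1 W=1 U=1 S=0
  [1] read 0x3F idx=18: raw=0x40007 flags P=1 W=1 U=1 S=0
  ⇒ phys 0x40F56  [2 reads]
#6 VA=0x3814DAE (w,kernel):
  [0] read 0x2F idx=28: raw=0x43007 flags P=1 W=1 U=1 S=0
  [1] read 0x43 idx=20: raw=0x44005 flags P=1 W=0 U=1 S=0
  → PROTECTION_VIOLATION  (2 entries read)
#7 VA=0x3000127 (w,user):
  [0] read 0x2F idx=24: raw=0x11004 flags P=0 W=0 U=1 S=0
  → PAGE_NOT_PRESENT  (1 entries read)

Entries read for #3: 2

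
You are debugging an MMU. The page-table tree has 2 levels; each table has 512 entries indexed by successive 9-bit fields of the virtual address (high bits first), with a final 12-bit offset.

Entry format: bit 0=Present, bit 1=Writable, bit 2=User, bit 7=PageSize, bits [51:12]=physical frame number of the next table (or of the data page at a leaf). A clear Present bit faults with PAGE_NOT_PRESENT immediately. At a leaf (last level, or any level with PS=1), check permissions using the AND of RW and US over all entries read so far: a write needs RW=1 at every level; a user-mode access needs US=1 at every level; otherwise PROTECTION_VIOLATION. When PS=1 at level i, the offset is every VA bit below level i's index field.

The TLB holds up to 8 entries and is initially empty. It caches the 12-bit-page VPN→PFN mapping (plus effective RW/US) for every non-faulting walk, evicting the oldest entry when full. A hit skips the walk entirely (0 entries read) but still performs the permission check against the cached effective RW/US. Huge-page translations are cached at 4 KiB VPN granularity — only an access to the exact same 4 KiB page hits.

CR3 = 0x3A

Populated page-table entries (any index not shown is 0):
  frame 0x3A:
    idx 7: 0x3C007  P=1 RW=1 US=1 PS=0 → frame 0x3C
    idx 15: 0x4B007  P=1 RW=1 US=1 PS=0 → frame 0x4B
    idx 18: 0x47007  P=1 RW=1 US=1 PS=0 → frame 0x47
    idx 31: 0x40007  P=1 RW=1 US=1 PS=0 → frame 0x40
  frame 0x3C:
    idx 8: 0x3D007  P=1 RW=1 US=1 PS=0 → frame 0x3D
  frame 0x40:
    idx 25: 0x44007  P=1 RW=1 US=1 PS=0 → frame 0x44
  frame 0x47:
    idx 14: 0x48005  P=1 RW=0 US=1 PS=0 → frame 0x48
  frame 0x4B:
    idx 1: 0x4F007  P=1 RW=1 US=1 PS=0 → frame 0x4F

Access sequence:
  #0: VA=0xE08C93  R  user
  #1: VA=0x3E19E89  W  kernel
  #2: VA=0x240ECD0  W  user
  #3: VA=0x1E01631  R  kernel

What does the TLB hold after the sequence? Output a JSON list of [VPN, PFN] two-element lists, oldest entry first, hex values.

Trace:
#0 VA=0xE08C93 (r,user):
  [0] read 0x3A idx=7: raw=0x3C007 flags P=1 W=1 U=1 S=0
  [1] read 0x3C idx=8: raw=0x3D007 flags P=1 W=1 U=1 S=0
  ✓ 0x3DC93  — 2 lookups
#1 VA=0x3E19E89 (w,kernel):
  [0] read 0x3A idx=31: raw=0x40007 flags P=1 W=1 U=1 S=0
  [1] read 0x40 idx=25: raw=0x44007 flags P=1 W=1 U=1 S=0
  ✓ 0x44E89  — 2 lookups
#2 VA=0x240ECD0 (w,user):
  [0] read 0x3A idx=18: raw=0x47007 flags P=1 W=1 U=1 S=0
  [1] read 0x47 idx=14: raw=0x48005 flags P=1 W=0 U=1 S=0
  ⇒ fault: PROTECTION_VIOLATION  — 2 lookups
#3 VA=0x1E01631 (r,kernel):
  [0] read 0x3A idx=15: raw=0x4B007 flags P=1 W=1 U=1 S=0
  [1] read 0x4B idx=1: raw=0x4F007 flags P=1 W=1 U=1 S=0
  ✓ 0x4F631  — 2 lookups

TLB: [["0xE08", "0x3D"], ["0x3E19", "0x44"], ["0x1E01", "0x4F"]]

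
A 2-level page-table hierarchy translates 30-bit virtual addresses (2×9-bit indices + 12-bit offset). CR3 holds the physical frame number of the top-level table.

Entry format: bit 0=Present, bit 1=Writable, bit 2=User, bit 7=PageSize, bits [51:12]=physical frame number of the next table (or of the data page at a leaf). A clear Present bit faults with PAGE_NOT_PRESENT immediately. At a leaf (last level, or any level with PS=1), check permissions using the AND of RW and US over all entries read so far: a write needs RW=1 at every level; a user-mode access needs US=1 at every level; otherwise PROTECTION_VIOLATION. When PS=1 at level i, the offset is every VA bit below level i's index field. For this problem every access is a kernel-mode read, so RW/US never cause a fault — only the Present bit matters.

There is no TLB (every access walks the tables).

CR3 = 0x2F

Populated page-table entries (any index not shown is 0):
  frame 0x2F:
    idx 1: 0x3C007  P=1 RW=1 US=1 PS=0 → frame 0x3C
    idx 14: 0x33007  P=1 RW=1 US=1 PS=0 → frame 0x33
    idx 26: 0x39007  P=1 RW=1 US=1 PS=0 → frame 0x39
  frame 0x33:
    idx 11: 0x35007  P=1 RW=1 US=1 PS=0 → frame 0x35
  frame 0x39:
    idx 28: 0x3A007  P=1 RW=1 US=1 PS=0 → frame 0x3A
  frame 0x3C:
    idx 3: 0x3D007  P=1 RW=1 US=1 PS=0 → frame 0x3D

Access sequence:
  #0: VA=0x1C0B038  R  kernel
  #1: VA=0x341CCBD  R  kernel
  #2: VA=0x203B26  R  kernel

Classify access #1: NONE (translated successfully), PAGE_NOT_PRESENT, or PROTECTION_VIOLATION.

Per-access translation:
#0 VA=0x1C0B038 (r,kernel):
  L0: frame=0x2F idx=14 entry=0x33007 [P=1 RW=1 US=1 PS=0]
  L1: frame=0x33 idx=11 entry=0x35007 [P=1 RW=1 US=1 PS=0]
  ✓ 0x35038  — 2 lookups
#1 VA=0x341CCBD (r,kernel):
  L0: frame=0x2F idx=26 entry=0x39007 [P=1 RW=1 US=1 PS=0]
  L1: frame=0x39 idx=28 entry=0x3A007 [P=1 RW=1 US=1 PS=0]
  ✓ 0x3ACBD  — 2 lookups
#2 VA=0x203B26 (r,kernel):
  L0: frame=0x2F idx=1 entry=0x3C007 [P=1 RW=1 US=1 PS=0]
  L1: frame=0x3C idx=3 entry=0x3D007 [P=1 RW=1 US=1 PS=0]
  ✓ 0x3DB26  — 2 lookups

Access #1 fault: NONE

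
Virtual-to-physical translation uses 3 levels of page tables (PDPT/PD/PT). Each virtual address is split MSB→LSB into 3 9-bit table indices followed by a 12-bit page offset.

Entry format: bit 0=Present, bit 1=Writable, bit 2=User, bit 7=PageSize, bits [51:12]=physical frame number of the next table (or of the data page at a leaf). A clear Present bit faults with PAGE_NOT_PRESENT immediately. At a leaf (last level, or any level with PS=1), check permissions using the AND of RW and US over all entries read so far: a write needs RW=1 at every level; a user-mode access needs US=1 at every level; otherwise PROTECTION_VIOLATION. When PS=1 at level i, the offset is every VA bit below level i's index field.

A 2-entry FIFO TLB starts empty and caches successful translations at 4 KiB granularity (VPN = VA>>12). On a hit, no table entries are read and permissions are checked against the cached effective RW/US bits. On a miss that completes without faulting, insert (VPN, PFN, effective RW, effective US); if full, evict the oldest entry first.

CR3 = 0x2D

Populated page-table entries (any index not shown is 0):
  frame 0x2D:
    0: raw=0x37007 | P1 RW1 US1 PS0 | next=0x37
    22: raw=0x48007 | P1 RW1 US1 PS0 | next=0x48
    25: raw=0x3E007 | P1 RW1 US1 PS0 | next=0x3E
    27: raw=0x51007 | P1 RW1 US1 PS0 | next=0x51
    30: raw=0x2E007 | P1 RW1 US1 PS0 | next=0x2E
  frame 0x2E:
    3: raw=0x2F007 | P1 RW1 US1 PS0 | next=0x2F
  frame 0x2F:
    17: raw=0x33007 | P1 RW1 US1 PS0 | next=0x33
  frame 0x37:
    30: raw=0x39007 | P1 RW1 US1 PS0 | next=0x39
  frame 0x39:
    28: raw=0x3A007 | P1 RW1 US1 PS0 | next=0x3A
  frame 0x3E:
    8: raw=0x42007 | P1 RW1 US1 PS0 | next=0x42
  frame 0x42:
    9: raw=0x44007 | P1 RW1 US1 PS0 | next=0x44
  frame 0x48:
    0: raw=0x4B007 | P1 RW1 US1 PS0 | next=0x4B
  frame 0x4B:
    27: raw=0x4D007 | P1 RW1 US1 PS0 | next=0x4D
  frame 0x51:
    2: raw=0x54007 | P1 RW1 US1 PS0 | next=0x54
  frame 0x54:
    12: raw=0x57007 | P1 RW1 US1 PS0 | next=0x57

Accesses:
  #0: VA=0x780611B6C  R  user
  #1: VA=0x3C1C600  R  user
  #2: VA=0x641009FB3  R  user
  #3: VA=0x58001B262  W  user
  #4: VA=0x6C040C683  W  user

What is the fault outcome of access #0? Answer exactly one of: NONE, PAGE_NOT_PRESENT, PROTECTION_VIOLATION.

Trace:
#0 VA=0x780611B6C (r,user):
  lvl0: tbl 0x2D, slot 30 ⇒ 0x2E007 (P1/RW1/US1/PS0)
  lvl1: tbl 0x2E, slot 3 ⇒ 0x2F007 (P1/RW1/US1/PS0)
  lvl2: tbl 0x2F, slot 17 ⇒ 0x33007 (P1/RW1/US1/PS0)
  ✓ 0x33B6C  — 3 lookups
#1 VA=0x3C1C600 (r,user):
  lvl0: tbl 0x2D, slot 0 ⇒ 0x37007 (P1/RW1/US1/PS0)
  lvl1: tbl 0x37, slot 30 ⇒ 0x39007 (P1/RW1/US1/PS0)
  lvl2: tbl 0x39, slot 28 ⇒ 0x3A007 (P1/RW1/US1/PS0)
  ✓ 0x3A600  — 3 lookups
#2 VA=0x641009FB3 (r,user):
  lvl0: tbl 0x2D, slot 25 ⇒ 0x3E007 (P1/RW1/US1/PS0)
  lvl1: tbl 0x3E, slot 8 ⇒ 0x42007 (P1/RW1/US1/PS0)
  lvl2: tbl 0x42, slot 9 ⇒ 0x44007 (P1/RW1/US1/PS0)
  ✓ 0x44FB3  — 3 lookups
#3 VA=0x58001B262 (w,user):
  lvl0: tbl 0x2D, slot 22 ⇒ 0x48007 (P1/RW1/US1/PS0)
  lvl1: tbl 0x48, slot 0 ⇒ 0x4B007 (P1/RW1/US1/PS0)
  lvl2: tbl 0x4B, slot 27 ⇒ 0x4D007 (P1/RW1/US1/PS0)
  ✓ 0x4D262  — 3 lookups
#4 VA=0x6C040C683 (w,user):
  lvl0: tbl 0x2D, slot 27 ⇒ 0x51007 (P1/RW1/US1/PS0)
  lvl1: tbl 0x51, slot 2 ⇒ 0x54007 (P1/RW1/US1/PS0)
  lvl2: tbl 0x54, slot 12 ⇒ 0x57007 (P1/RW1/US1/PS0)
  ✓ 0x57683  — 3 lookups

Access #0 fault: NONE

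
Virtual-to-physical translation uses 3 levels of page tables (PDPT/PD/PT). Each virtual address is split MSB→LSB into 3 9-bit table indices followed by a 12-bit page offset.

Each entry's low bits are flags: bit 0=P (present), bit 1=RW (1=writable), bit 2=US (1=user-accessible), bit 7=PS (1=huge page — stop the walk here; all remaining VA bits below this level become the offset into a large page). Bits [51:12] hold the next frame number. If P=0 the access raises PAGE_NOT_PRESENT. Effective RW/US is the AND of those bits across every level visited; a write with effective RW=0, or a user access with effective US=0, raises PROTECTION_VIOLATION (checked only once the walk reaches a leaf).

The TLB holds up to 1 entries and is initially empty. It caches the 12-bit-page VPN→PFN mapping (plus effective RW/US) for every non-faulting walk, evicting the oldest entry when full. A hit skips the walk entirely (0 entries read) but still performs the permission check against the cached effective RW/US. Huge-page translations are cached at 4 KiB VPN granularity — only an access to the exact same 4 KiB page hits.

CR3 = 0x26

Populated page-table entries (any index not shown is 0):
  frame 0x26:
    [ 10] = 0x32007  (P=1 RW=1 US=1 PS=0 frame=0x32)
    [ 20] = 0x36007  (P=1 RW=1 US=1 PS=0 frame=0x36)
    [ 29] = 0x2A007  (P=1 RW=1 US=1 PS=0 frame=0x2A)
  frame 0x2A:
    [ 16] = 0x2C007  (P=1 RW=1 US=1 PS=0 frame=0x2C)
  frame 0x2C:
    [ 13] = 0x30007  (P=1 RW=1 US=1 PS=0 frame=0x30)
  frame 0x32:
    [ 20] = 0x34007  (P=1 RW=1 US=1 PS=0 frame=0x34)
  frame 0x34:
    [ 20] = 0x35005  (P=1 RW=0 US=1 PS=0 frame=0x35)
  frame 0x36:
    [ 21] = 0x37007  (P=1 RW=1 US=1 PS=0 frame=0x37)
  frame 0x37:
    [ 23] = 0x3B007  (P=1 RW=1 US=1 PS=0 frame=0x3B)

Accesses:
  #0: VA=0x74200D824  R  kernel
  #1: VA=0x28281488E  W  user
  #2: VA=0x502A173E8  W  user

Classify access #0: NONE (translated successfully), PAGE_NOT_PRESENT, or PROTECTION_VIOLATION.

Trace:
#0 VA=0x74200D824 (r,kernel):
  [0] read 0x26 idx=29: raw=0x2A007 flags P=1 W=1 U=1 S=0
  [1] read 0x2A idx=16: raw=0x2C007 flags P=1 W=1 U=1 S=0
  [2] read 0x2C idx=13: raw=0x30007 flags P=1 W=1 U=1 S=0
  ✓ 0x30824  — 3 lookups
#1 VA=0x28281488E (w,user):
  [0] read 0x26 idx=10: raw=0x32007 flags P=1 W=1 U=1 S=0
  [1] read 0x32 idx=20: raw=0x34007 flags P=1 W=1 U=1 S=0
  [2] read 0x34 idx=20: raw=0x35005 flags P=1 W=0 U=1 S=0
  ✗ PROTECTION_VIOLATION  [3 reads]
#2 VA=0x502A173E8 (w,user):
  [0] read 0x26 idx=20: raw=0x36007 flags P=1 W=1 U=1 S=0
  [1] read 0x36 idx=21: raw=0x37007 flags P=1 W=1 U=1 S=0
  [2] read 0x37 idx=23: raw=0x3B007 flags P=1 W=1 U=1 S=0
  ✓ 0x3B3E8  — 3 lookups

Access #0 fault: NONE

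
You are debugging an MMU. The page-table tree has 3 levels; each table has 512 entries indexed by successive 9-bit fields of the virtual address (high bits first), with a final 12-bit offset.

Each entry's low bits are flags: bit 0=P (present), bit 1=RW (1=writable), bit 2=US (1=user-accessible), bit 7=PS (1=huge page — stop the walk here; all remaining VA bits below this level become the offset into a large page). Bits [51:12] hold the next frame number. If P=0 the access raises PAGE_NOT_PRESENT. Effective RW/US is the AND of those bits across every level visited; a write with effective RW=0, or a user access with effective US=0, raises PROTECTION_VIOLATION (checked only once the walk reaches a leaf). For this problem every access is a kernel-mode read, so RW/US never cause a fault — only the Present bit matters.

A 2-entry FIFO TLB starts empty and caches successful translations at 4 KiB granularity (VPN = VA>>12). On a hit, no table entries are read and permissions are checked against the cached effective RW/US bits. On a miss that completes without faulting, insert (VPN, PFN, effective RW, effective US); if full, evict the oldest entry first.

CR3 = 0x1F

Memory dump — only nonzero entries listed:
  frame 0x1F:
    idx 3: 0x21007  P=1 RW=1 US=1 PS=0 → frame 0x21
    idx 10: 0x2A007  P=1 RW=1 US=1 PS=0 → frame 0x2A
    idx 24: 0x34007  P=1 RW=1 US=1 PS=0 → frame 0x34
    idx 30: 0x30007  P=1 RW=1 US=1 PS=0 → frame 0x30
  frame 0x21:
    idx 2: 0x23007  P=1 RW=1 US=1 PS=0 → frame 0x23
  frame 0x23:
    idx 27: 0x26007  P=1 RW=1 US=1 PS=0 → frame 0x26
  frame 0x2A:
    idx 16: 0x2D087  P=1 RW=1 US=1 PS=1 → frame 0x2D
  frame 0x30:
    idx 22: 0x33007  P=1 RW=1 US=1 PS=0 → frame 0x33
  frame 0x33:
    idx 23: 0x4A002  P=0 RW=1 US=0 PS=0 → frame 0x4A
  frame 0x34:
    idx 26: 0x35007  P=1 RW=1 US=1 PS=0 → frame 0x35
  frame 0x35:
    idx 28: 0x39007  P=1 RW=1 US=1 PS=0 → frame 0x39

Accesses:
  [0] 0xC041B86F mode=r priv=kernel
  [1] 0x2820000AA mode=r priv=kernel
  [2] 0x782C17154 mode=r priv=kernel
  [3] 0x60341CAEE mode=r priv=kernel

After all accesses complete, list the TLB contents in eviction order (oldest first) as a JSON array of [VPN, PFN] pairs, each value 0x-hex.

Walk each access:
#0 VA=0xC041B86F (r,kernel):
  lvl0: tbl 0x1F, slot 3 ⇒ 0x21007 (P1/RW1/US1/PS0)
  lvl1: tbl 0x21, slot 2 ⇒ 0x23007 (P1/RW1/US1/PS0)
  lvl2: tbl 0x23, slot 27 ⇒ 0x26007 (P1/RW1/US1/PS0)
  → PA=0x2686F  (3 entries read)
#1 VA=0x2820000AA (r,kernel):
  lvl0: tbl 0x1F, slot 10 ⇒ 0x2A007 (P1/RW1/US1/PS0)
  lvl1: tbl 0x2A, slot 16 ⇒ 0x2D087 (P1/RW1/US1/PS1)
  → PA=0x2D0AA (huge @L1)  (2 entries read)
#2 VA=0x782C17154 (r,kernel):
  lvl0: tbl 0x1F, slot 30 ⇒ 0x30007 (P1/RW1/US1/PS0)
  lvl1: tbl 0x30, slot 22 ⇒ 0x33007 (P1/RW1/US1/PS0)
  lvl2: tbl 0x33, slot 23 ⇒ 0x4A002 (P0/RW1/US0/PS0)
  → PAGE_NOT_PRESENT  (3 entries read)
#3 VA=0x60341CAEE (r,kernel):
  lvl0: tbl 0x1F, slot 24 ⇒ 0x34007 (P1/RW1/US1/PS0)
  lvl1: tbl 0x34, slot 26 ⇒ 0x35007 (P1/RW1/US1/PS0)
  lvl2: tbl 0x35, slot 28 ⇒ 0x39007 (P1/RW1/US1/PS0)
  → PA=0x39AEE  (3 entries read)

TLB: [["0x282000", "0x2D"], ["0x60341C", "0x39"]]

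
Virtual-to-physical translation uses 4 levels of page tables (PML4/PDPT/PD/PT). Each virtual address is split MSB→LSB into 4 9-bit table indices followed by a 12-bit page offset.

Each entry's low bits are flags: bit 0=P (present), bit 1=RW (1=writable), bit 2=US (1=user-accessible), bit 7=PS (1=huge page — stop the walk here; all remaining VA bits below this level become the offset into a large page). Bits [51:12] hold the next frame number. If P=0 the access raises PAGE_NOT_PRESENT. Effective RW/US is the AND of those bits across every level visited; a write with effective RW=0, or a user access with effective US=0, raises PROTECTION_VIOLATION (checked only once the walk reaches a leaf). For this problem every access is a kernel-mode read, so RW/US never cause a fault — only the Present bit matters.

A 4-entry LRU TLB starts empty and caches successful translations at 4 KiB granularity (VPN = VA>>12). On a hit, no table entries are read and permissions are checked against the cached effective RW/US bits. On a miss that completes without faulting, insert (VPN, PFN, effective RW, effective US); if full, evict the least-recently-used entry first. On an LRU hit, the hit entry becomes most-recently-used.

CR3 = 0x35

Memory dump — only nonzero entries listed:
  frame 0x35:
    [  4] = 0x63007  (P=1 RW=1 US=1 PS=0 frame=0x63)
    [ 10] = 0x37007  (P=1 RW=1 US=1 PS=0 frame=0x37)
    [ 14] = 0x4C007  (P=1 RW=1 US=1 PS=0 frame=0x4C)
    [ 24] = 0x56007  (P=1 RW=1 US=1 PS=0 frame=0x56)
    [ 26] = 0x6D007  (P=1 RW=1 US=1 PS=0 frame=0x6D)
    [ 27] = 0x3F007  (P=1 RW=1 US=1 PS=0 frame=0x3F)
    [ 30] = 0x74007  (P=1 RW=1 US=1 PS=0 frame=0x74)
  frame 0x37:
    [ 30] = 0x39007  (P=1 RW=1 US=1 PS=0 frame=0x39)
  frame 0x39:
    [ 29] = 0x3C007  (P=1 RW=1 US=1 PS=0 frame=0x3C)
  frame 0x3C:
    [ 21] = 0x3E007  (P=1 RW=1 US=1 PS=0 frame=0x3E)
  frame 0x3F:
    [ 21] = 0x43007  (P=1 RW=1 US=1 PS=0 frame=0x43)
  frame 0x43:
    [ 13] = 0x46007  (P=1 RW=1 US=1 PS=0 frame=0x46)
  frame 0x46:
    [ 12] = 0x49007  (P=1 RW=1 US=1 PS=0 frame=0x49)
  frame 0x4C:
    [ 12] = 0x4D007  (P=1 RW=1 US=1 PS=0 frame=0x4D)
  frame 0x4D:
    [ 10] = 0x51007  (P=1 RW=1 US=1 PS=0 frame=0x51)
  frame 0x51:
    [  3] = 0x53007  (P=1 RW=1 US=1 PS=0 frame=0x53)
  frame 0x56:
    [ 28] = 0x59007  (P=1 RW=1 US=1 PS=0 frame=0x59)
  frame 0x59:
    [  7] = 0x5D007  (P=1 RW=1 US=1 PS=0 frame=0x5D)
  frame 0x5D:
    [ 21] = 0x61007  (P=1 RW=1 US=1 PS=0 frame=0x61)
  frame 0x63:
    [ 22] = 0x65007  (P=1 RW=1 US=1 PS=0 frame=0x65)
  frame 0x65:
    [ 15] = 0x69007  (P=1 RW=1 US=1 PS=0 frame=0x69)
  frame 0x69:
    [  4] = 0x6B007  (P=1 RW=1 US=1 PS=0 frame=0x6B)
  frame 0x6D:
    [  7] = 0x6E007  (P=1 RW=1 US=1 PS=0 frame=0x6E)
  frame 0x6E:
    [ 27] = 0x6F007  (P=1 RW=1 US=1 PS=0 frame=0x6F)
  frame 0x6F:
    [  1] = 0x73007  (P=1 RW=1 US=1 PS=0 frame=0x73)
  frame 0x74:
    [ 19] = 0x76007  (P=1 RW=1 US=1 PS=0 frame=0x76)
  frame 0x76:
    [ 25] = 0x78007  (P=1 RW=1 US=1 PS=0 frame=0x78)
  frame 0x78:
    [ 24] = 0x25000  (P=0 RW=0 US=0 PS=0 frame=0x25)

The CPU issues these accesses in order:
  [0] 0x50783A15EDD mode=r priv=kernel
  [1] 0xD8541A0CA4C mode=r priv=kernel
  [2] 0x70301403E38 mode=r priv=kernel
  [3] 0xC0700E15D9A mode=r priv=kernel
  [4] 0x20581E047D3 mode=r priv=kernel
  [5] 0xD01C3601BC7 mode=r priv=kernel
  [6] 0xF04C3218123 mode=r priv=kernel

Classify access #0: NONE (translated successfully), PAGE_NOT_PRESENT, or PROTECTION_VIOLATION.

Walk each access:
#0 VA=0x50783A15EDD (r,kernel):
  [0] read 0x35 idx=10: raw=0x37007 flags P=1 W=1 U=1 S=0
  [1] read 0x37 idx=30: raw=0x39007 flags P=1 W=1 U=1 S=0
  [2] read 0x39 idx=29: raw=0x3C007 flags P=1 W=1 U=1 S=0
  [3] read 0x3C idx=21: raw=0x3E007 flags P=1 W=1 U=1 S=0
  ⇒ phys 0x3EEDD  [4 reads]
#1 VA=0xD8541A0CA4C (r,kernel):
  [0] read 0x35 idx=27: raw=0x3F007 flags P=1 W=1 U=1 S=0
  [1] read 0x3F idx=21: raw=0x43007 flags P=1 W=1 U=1 S=0
  [2] read 0x43 idx=13: raw=0x46007 flags P=1 W=1 U=1 S=0
  [3] read 0x46 idx=12: raw=0x49007 flags P=1 W=1 U=1 S=0
  ⇒ phys 0x49A4C  [4 reads]
#2 VA=0x70301403E38 (r,kernel):
  [0] read 0x35 idx=14: raw=0x4C007 flags P=1 W=1 U=1 S=0
  [1] read 0x4C idx=12: raw=0x4D007 flags P=1 W=1 U=1 S=0
  [2] read 0x4D idx=10: raw=0x51007 flags P=1 W=1 U=1 S=0
  [3] read 0x51 idx=3: raw=0x53007 flags P=1 W=1 U=1 S=0
  ⇒ phys 0x53E38  [4 reads]
#3 VA=0xC0700E15D9A (r,kernel):
  [0] read 0x35 idx=24: raw=0x56007 flags P=1 W=1 U=1 S=0
  [1] read 0x56 idx=28: raw=0x59007 flags P=1 W=1 U=1 S=0
  [2] read 0x59 idx=7: raw=0x5D007 flags P=1 W=1 U=1 S=0
  [3] read 0x5D idx=21: raw=0x61007 flags P=1 W=1 U=1 S=0
  ⇒ phys 0x61D9A  [4 reads]
#4 VA=0x20581E047D3 (r,kernel):
  [0] read 0x35 idx=4: raw=0x63007 flags P=1 W=1 U=1 S=0
  [1] read 0x63 idx=22: raw=0x65007 flags P=1 W=1 U=1 S=0
  [2] read 0x65 idx=15: raw=0x69007 flags P=1 W=1 U=1 S=0
  [3] read 0x69 idx=4: raw=0x6B007 flags P=1 W=1 U=1 S=0
  ⇒ phys 0x6B7D3  [4 reads]
#5 VA=0xD01C3601BC7 (r,kernel):
  [0] read 0x35 idx=26: raw=0x6D007 flags P=1 W=1 U=1 S=0
  [1] read 0x6D idx=7: raw=0x6E007 flags P=1 W=1 U=1 S=0
  [2] read 0x6E idx=27: raw=0x6F007 flags P=1 W=1 U=1 S=0
  [3] read 0x6F idx=1: raw=0x73007 flags P=1 W=1 U=1 S=0
  ⇒ phys 0x73BC7  [4 reads]
#6 VA=0xF04C3218123 (r,kernel):
  [0] read 0x35 idx=30: raw=0x74007 flags P=1 W=1 U=1 S=0
  [1] read 0x74 idx=19: raw=0x76007 flags P=1 W=1 U=1 S=0
  [2] read 0x76 idx=25: raw=0x78007 flags P=1 W=1 U=1 S=0
  [3] read 0x78 idx=24: raw=0x25000 flags P=0 W=0 U=0 S=0
  → PAGE_NOT_PRESENT  (4 entries read)

Access #0 fault: NONE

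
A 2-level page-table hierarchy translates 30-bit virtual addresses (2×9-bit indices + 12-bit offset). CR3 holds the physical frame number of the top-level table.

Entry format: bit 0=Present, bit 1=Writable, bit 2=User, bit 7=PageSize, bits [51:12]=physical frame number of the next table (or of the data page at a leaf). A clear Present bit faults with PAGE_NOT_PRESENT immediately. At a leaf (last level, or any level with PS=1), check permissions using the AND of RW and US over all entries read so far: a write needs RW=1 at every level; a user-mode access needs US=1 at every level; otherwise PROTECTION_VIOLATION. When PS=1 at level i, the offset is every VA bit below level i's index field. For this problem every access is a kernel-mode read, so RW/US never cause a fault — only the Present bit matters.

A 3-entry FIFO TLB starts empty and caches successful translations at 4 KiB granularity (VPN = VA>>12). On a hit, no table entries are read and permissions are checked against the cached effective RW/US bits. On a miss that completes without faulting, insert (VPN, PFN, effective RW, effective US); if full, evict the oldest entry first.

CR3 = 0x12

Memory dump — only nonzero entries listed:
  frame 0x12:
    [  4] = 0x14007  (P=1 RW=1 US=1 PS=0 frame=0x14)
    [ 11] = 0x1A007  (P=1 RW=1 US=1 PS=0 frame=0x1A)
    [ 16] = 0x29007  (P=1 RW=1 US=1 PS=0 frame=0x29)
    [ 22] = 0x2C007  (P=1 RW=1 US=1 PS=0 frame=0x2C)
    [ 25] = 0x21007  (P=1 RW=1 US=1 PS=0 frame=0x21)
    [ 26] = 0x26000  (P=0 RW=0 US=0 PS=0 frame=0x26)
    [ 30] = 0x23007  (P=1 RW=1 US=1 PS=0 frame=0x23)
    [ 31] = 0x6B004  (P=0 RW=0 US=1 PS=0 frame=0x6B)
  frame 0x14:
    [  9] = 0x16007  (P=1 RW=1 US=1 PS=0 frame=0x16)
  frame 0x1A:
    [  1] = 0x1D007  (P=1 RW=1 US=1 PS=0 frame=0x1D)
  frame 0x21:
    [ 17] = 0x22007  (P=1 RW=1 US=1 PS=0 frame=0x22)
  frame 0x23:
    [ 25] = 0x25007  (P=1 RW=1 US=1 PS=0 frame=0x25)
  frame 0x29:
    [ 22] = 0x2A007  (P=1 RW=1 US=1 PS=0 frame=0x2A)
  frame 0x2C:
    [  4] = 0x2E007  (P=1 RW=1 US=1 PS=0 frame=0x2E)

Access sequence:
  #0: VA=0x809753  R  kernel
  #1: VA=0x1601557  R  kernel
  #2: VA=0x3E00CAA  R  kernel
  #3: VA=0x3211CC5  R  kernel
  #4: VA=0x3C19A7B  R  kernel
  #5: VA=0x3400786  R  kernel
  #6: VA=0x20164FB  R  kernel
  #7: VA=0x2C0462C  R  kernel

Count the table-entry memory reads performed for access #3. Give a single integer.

Walk each access:
#0 VA=0x809753 (r,kernel):
  L0: frame=0x12 idx=4 entry=0x14007 [P=1 RW=1 US=1 PS=0]
  L1: frame=0x14 idx=9 entry=0x16007 [P=1 RW=1 US=1 PS=0]
  ⇒ phys 0x16753  [2 reads]
#1 VA=0x1601557 (r,kernel):
  L0: frame=0x12 idx=11 entry=0x1A007 [P=1 RW=1 US=1 PS=0]
  L1: frame=0x1A idx=1 entry=0x1D007 [P=1 RW=1 US=1 PS=0]
  ⇒ phys 0x1D557  [2 reads]
#2 VA=0x3E00CAA (r,kernel):
  L0: frame=0x12 idx=31 entry=0x6B004 [P=0 RW=0 US=1 PS=0]
  ⇒ fault: PAGE_NOT_PRESENT  — 1 lookups
#3 VA=0x3211CC5 (r,kernel):
  L0: frame=0x12 idx=25 entry=0x21007 [P=1 RW=1 US=1 PS=0]
  L1: frame=0x21 idx=17 entry=0x22007 [P=1 RW=1 US=1 PS=0]
  ⇒ phys 0x22CC5  [2 reads]
#4 VA=0x3C19A7B (r,kernel):
  L0: frame=0x12 idx=30 entry=0x23007 [P=1 RW=1 US=1 PS=0]
  L1: frame=0x23 idx=25 entry=0x25007 [P=1 RW=1 US=1 PS=0]
  ⇒ phys 0x25A7B  [2 reads]
#5 VA=0x3400786 (r,kernel):
  L0: frame=0x12 idx=26 entry=0x26000 [P=0 RW=0 US=0 PS=0]
  ⇒ fault: PAGE_NOT_PRESENT  — 1 lookups
#6 VA=0x20164FB (r,kernel):
  L0: frame=0x12 idx=16 entry=0x29007 [P=1 RW=1 US=1 PS=0]
  L1: frame=0x29 idx=22 entry=0x2A007 [P=1 RW=1 US=1 PS=0]
  ⇒ phys 0x2A4FB  [2 reads]
#7 VA=0x2C0462C (r,kernel):
  L0: frame=0x12 idx=22 entry=0x2C007 [P=1 RW=1 US=1 PS=0]
  L1: frame=0x2C idx=4 entry=0x2E007 [P=1 RW=1 US=1 PS=0]
  ⇒ phys 0x2E62C  [2 reads]

Entries read for #3: 2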